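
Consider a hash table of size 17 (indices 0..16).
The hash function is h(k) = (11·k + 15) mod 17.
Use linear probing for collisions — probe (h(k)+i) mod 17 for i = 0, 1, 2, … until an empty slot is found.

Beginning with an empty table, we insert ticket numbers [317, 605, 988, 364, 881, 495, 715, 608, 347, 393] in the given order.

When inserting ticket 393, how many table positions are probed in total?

Insert 317: h=0, slot 0 empty => index 0.
Insert 605: h=6, slot 6 empty => index 6.
Insert 988: h=3, slot 3 empty => index 3.
Insert 364: h=7, slot 7 empty => index 7.
Insert 881: h=16, slot 16 empty => index 16.
Insert 495: h=3, slot 3 occupied => index 4.
Insert 715: h=9, slot 9 empty => index 9.
Insert 608: h=5, slot 5 empty => index 5.
Insert 347: h=7, slot 7 occupied => index 8.
Insert 393: h=3, slots 3,4,5,6,7,8,9 occupied => index 10.
Table: [317, ., ., 988, 495, 608, 605, 364, 347, 715, 393, ., ., ., ., ., 881]

8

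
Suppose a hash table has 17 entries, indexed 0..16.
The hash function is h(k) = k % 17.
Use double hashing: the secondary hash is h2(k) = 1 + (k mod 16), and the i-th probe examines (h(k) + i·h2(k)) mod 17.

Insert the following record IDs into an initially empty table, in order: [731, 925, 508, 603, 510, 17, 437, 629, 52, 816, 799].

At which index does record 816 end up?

731: h=0 => slot 0
925: h=7 => slot 7
508: h=15 => slot 15
603: h=8 => slot 8
510: h=0, h2=15, probe 0,15,13 => slot 13
17: h=0, h2=2, probe 0,2 => slot 2
437: h=12 => slot 12
629: h=0, h2=6, probe 0,6 => slot 6
52: h=1 => slot 1
816: h=0, h2=1, probe 0,1,2,3 => slot 3
799: h=0, h2=16, probe 0,16 => slot 16
Table: [731, 52, 17, 816, _, _, 629, 925, 603, _, _, _, 437, 510, _, 508, 799]

3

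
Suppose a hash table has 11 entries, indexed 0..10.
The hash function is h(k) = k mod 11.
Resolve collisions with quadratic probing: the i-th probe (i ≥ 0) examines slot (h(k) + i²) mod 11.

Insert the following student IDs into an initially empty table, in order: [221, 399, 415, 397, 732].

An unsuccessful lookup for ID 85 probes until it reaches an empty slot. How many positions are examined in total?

2

221: h=1 → slot 1
399: h=3 → slot 3
415: h=8 → slot 8
397: h=1, probe 1,2 → slot 2
732: h=6 → slot 6
Table: [-, 221, 397, 399, -, -, 732, -, 415, -, -]
Lookup 85: h=8, probe 8,9 → slot 9 empty, not found.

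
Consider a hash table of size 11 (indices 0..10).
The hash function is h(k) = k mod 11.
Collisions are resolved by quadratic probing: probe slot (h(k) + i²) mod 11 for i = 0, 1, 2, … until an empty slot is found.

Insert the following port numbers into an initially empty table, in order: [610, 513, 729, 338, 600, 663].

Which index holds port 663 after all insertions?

4

Insert 610: h=5, slot 5 empty => index 5.
Insert 513: h=7, slot 7 empty => index 7.
Insert 729: h=3, slot 3 empty => index 3.
Insert 338: h=8, slot 8 empty => index 8.
Insert 600: h=6, slot 6 empty => index 6.
Insert 663: h=3, slot 3 occupied => index 4.
Table: [-, -, -, 729, 663, 610, 600, 513, 338, -, -]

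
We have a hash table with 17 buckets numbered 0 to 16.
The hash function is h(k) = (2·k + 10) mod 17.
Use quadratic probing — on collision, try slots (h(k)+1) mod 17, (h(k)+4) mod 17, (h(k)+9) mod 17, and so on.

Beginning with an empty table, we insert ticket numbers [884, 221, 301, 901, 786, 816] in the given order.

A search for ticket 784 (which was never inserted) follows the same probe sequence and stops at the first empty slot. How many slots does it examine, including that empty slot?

Insert 884: h=10, slot 10 empty => index 10.
Insert 221: h=10, slot 10 occupied => index 11.
Insert 301: h=0, slot 0 empty => index 0.
Insert 901: h=10, slots 10,11 occupied => index 14.
Insert 786: h=1, slot 1 empty => index 1.
Insert 816: h=10, slots 10,11,14 occupied => index 2.
Table: [301, 786, 816, -, -, -, -, -, -, -, 884, 221, -, -, 901, -, -]
Lookup 784: h=14, probe 14,15 → slot 15 empty, not found.

2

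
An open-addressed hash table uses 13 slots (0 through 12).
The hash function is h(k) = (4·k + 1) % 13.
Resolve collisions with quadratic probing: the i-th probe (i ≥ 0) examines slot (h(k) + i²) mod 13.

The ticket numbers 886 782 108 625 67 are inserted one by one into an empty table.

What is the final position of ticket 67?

Insert 886: h=9, slot 9 empty → index 9.
Insert 782: h=9, slot 9 occupied → index 10.
Insert 108: h=4, slot 4 empty → index 4.
Insert 625: h=5, slot 5 empty → index 5.
Insert 67: h=9, slots 9,10 occupied → index 0.
Table: [67, ∅, ∅, ∅, 108, 625, ∅, ∅, ∅, 886, 782, ∅, ∅]

0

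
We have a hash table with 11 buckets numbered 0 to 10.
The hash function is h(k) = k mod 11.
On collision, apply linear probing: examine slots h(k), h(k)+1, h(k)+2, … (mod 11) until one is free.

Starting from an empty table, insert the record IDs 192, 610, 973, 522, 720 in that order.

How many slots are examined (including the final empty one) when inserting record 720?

192 hashes to 5; slot 5 is free -> place at 5.
610 hashes to 5; 5 taken -> place at 6.
973 hashes to 5; 5,6 taken -> place at 7.
522 hashes to 5; 5,6,7 taken -> place at 8.
720 hashes to 5; 5,6,7,8 taken -> place at 9.
Table: [-, -, -, -, -, 192, 610, 973, 522, 720, -]

5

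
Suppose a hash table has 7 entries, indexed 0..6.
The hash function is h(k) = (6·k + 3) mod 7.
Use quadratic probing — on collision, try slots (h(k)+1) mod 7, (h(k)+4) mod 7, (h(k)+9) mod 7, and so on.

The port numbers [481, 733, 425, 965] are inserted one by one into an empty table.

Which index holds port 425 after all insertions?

2

481 hashes to 5; slot 5 is free -> place at 5.
733 hashes to 5; 5 taken -> place at 6.
425 hashes to 5; 5,6 taken -> place at 2.
965 hashes to 4; slot 4 is free -> place at 4.
Table: [—, —, 425, —, 965, 481, 733]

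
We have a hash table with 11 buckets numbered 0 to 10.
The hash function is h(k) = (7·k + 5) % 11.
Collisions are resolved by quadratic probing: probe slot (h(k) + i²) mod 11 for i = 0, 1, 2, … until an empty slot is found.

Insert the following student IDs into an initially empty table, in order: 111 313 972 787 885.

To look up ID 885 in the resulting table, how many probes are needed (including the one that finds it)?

111: h=1 → slot 1
313: h=7 → slot 7
972: h=0 → slot 0
787: h=3 → slot 3
885: h=7, probe 7,8 → slot 8
Table: [972, 111, _, 787, _, _, _, 313, 885, _, _]
Lookup 885: h=7, probe 7,8 → found at 8.

2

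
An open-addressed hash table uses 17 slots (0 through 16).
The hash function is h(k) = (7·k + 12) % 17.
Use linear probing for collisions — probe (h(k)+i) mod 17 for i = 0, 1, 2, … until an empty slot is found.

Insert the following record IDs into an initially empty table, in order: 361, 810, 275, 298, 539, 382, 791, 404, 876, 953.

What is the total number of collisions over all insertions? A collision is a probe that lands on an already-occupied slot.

361: h=6 → slot 6
810: h=4 → slot 4
275: h=16 → slot 16
298: h=7 → slot 7
539: h=11 → slot 11
382: h=0 → slot 0
791: h=7, probe 7,8 → slot 8
404: h=1 → slot 1
876: h=7, probe 7,8,9 → slot 9
953: h=2 → slot 2
Table: [382, 404, 953, -, 810, -, 361, 298, 791, 876, -, 539, -, -, -, -, 275]

3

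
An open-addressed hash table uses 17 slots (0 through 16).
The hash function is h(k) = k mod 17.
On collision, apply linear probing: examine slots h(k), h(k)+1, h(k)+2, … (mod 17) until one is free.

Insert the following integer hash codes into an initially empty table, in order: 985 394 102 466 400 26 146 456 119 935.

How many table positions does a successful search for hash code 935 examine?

985: h=16 -> slot 16
394: h=3 -> slot 3
102: h=0 -> slot 0
466: h=7 -> slot 7
400: h=9 -> slot 9
26: h=9, probe 9,10 -> slot 10
146: h=10, probe 10,11 -> slot 11
456: h=14 -> slot 14
119: h=0, probe 0,1 -> slot 1
935: h=0, probe 0,1,2 -> slot 2
Table: [102, 119, 935, 394, _, _, _, 466, _, 400, 26, 146, _, _, 456, _, 985]
Lookup 935: h=0, probe 0,1,2 → found at 2.

3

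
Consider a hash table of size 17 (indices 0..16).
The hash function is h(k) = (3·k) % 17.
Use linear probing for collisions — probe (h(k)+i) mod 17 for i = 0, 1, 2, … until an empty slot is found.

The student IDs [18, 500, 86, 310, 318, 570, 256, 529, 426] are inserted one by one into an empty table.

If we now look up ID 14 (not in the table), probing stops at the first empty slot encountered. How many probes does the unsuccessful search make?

2

18 hashes to 3; slot 3 is free => place at 3.
500 hashes to 4; slot 4 is free => place at 4.
86 hashes to 3; 3,4 taken => place at 5.
310 hashes to 12; slot 12 is free => place at 12.
318 hashes to 2; slot 2 is free => place at 2.
570 hashes to 10; slot 10 is free => place at 10.
256 hashes to 3; 3,4,5 taken => place at 6.
529 hashes to 6; 6 taken => place at 7.
426 hashes to 3; 3,4,5,6,7 taken => place at 8.
Table: [., ., 318, 18, 500, 86, 256, 529, 426, ., 570, ., 310, ., ., ., .]
Lookup 14: h=8, probe 8,9 → slot 9 empty, not found.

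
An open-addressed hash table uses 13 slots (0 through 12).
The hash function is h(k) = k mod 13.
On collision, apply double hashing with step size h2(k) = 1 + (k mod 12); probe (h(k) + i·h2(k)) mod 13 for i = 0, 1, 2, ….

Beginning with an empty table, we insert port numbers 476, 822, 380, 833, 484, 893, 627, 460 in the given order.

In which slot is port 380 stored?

Insert 476: h=8, slot 8 empty -> index 8.
Insert 822: h=3, slot 3 empty -> index 3.
Insert 380: h=3, h2=9, slot 3 occupied -> index 12.
Insert 833: h=1, slot 1 empty -> index 1.
Insert 484: h=3, h2=5, slots 3,8 occupied -> index 0.
Insert 893: h=9, slot 9 empty -> index 9.
Insert 627: h=3, h2=4, slot 3 occupied -> index 7.
Insert 460: h=5, slot 5 empty -> index 5.
Table: [484, 833, —, 822, —, 460, —, 627, 476, 893, —, —, 380]

12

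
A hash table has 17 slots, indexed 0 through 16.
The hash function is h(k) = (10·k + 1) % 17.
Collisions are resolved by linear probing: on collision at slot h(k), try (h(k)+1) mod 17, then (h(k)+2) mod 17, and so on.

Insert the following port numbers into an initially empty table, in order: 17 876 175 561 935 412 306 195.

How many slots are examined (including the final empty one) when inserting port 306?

4

Insert 17: h=1, slot 1 empty → index 1.
Insert 876: h=6, slot 6 empty → index 6.
Insert 175: h=0, slot 0 empty → index 0.
Insert 561: h=1, slot 1 occupied → index 2.
Insert 935: h=1, slots 1,2 occupied → index 3.
Insert 412: h=7, slot 7 empty → index 7.
Insert 306: h=1, slots 1,2,3 occupied → index 4.
Insert 195: h=13, slot 13 empty → index 13.
Table: [175, 17, 561, 935, 306, ., 876, 412, ., ., ., ., ., 195, ., ., .]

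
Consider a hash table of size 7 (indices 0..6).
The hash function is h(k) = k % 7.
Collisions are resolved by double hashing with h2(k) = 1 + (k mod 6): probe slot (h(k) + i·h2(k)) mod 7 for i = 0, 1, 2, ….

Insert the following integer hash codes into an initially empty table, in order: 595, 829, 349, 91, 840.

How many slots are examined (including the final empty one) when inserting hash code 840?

595 hashes to 0; slot 0 is free => place at 0.
829 hashes to 3; slot 3 is free => place at 3.
349 hashes to 6; slot 6 is free => place at 6.
91 hashes to 0, h2=2; 0 taken => place at 2.
840 hashes to 0, h2=1; 0 taken => place at 1.
Table: [595, 840, 91, 829, ∅, ∅, 349]

2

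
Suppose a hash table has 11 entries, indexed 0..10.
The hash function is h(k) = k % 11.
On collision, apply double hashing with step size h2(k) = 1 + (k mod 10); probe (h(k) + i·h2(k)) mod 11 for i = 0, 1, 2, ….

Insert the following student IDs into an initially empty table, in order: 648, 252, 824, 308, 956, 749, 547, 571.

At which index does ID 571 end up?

648: h=10 => slot 10
252: h=10, h2=3, probe 10,2 => slot 2
824: h=10, h2=5, probe 10,4 => slot 4
308: h=0 => slot 0
956: h=10, h2=7, probe 10,6 => slot 6
749: h=1 => slot 1
547: h=8 => slot 8
571: h=10, h2=2, probe 10,1,3 => slot 3
Table: [308, 749, 252, 571, 824, ., 956, ., 547, ., 648]

3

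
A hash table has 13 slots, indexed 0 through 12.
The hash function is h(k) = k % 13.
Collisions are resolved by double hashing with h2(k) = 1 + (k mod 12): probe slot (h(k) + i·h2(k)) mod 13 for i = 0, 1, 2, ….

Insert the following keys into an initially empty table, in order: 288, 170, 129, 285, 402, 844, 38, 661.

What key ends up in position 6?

402

288: h=2 -> slot 2
170: h=1 -> slot 1
129: h=12 -> slot 12
285: h=12, h2=10, probe 12,9 -> slot 9
402: h=12, h2=7, probe 12,6 -> slot 6
844: h=12, h2=5, probe 12,4 -> slot 4
38: h=12, h2=3, probe 12,2,5 -> slot 5
661: h=11 -> slot 11
Table: [-, 170, 288, -, 844, 38, 402, -, -, 285, -, 661, 129]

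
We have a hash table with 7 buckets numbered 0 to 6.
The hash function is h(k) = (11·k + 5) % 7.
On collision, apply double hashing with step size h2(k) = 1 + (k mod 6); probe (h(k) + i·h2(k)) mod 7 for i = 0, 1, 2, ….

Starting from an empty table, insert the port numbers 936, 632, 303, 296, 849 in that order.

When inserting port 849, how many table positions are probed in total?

Insert 936: h=4, slot 4 empty => index 4.
Insert 632: h=6, slot 6 empty => index 6.
Insert 303: h=6, h2=4, slot 6 occupied => index 3.
Insert 296: h=6, h2=3, slot 6 occupied => index 2.
Insert 849: h=6, h2=4, slots 6,3 occupied => index 0.
Table: [849, ∅, 296, 303, 936, ∅, 632]

3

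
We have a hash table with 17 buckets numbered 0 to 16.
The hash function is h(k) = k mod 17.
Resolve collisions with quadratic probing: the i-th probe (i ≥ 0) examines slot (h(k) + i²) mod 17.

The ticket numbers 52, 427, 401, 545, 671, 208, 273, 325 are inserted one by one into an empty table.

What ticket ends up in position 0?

52 hashes to 1; slot 1 is free -> place at 1.
427 hashes to 2; slot 2 is free -> place at 2.
401 hashes to 10; slot 10 is free -> place at 10.
545 hashes to 1; 1,2 taken -> place at 5.
671 hashes to 8; slot 8 is free -> place at 8.
208 hashes to 4; slot 4 is free -> place at 4.
273 hashes to 1; 1,2,5,10 taken -> place at 0.
325 hashes to 2; 2 taken -> place at 3.
Table: [273, 52, 427, 325, 208, 545, —, —, 671, —, 401, —, —, —, —, —, —]

273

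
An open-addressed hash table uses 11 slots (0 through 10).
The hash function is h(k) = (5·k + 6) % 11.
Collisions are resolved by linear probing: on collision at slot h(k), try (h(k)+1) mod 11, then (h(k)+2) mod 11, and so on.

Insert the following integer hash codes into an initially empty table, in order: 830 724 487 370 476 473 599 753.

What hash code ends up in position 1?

830 hashes to 9; slot 9 is free -> place at 9.
724 hashes to 7; slot 7 is free -> place at 7.
487 hashes to 10; slot 10 is free -> place at 10.
370 hashes to 8; slot 8 is free -> place at 8.
476 hashes to 10; 10 taken -> place at 0.
473 hashes to 6; slot 6 is free -> place at 6.
599 hashes to 9; 9,10,0 taken -> place at 1.
753 hashes to 9; 9,10,0,1 taken -> place at 2.
Table: [476, 599, 753, ., ., ., 473, 724, 370, 830, 487]

599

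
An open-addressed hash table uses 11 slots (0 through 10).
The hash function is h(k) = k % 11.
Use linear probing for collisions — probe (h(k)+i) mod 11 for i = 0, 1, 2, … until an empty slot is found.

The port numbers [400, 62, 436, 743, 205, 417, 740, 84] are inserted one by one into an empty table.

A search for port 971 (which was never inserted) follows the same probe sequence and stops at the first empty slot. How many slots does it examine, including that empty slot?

3

400: h=4 => slot 4
62: h=7 => slot 7
436: h=7, probe 7,8 => slot 8
743: h=6 => slot 6
205: h=7, probe 7,8,9 => slot 9
417: h=10 => slot 10
740: h=3 => slot 3
84: h=7, probe 7,8,9,10,0 => slot 0
Table: [84, —, —, 740, 400, —, 743, 62, 436, 205, 417]
Lookup 971: h=3, probe 3,4,5 → slot 5 empty, not found.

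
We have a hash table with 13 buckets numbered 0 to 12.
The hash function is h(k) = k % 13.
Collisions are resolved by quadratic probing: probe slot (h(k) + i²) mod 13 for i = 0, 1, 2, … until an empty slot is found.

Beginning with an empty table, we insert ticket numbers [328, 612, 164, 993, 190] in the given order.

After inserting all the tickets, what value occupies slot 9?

328: h=3 -> slot 3
612: h=1 -> slot 1
164: h=8 -> slot 8
993: h=5 -> slot 5
190: h=8, probe 8,9 -> slot 9
Table: [-, 612, -, 328, -, 993, -, -, 164, 190, -, -, -]

190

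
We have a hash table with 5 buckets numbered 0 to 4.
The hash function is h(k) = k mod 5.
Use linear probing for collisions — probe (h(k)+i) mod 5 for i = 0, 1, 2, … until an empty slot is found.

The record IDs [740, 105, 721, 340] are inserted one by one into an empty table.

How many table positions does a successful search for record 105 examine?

2

740: h=0 -> slot 0
105: h=0, probe 0,1 -> slot 1
721: h=1, probe 1,2 -> slot 2
340: h=0, probe 0,1,2,3 -> slot 3
Table: [740, 105, 721, 340, —]
Lookup 105: h=0, probe 0,1 → found at 1.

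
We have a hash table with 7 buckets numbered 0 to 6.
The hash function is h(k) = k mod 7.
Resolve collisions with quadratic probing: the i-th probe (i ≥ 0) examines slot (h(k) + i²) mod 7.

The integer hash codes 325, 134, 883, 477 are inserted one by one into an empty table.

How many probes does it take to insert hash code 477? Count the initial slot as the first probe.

325: h=3 → slot 3
134: h=1 → slot 1
883: h=1, probe 1,2 → slot 2
477: h=1, probe 1,2,5 → slot 5
Table: [_, 134, 883, 325, _, 477, _]

3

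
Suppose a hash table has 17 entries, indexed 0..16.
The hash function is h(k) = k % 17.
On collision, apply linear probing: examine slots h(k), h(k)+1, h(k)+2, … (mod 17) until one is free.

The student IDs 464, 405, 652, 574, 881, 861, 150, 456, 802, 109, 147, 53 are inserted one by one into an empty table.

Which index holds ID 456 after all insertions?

0

Insert 464: h=5, slot 5 empty -> index 5.
Insert 405: h=14, slot 14 empty -> index 14.
Insert 652: h=6, slot 6 empty -> index 6.
Insert 574: h=13, slot 13 empty -> index 13.
Insert 881: h=14, slot 14 occupied -> index 15.
Insert 861: h=11, slot 11 empty -> index 11.
Insert 150: h=14, slots 14,15 occupied -> index 16.
Insert 456: h=14, slots 14,15,16 occupied -> index 0.
Insert 802: h=3, slot 3 empty -> index 3.
Insert 109: h=7, slot 7 empty -> index 7.
Insert 147: h=11, slot 11 occupied -> index 12.
Insert 53: h=2, slot 2 empty -> index 2.
Table: [456, _, 53, 802, _, 464, 652, 109, _, _, _, 861, 147, 574, 405, 881, 150]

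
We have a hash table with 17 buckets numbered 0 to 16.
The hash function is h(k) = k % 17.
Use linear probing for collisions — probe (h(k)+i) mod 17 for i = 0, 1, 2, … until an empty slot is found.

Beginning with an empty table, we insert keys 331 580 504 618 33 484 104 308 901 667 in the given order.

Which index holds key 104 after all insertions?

3

Insert 331: h=8, slot 8 empty => index 8.
Insert 580: h=2, slot 2 empty => index 2.
Insert 504: h=11, slot 11 empty => index 11.
Insert 618: h=6, slot 6 empty => index 6.
Insert 33: h=16, slot 16 empty => index 16.
Insert 484: h=8, slot 8 occupied => index 9.
Insert 104: h=2, slot 2 occupied => index 3.
Insert 308: h=2, slots 2,3 occupied => index 4.
Insert 901: h=0, slot 0 empty => index 0.
Insert 667: h=4, slot 4 occupied => index 5.
Table: [901, ∅, 580, 104, 308, 667, 618, ∅, 331, 484, ∅, 504, ∅, ∅, ∅, ∅, 33]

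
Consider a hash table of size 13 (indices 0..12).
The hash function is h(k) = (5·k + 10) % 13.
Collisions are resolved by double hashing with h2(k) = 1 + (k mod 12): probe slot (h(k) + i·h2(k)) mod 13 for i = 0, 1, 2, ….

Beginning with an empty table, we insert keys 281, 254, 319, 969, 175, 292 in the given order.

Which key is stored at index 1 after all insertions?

319

281 hashes to 11; slot 11 is free => place at 11.
254 hashes to 6; slot 6 is free => place at 6.
319 hashes to 6, h2=8; 6 taken => place at 1.
969 hashes to 6, h2=10; 6 taken => place at 3.
175 hashes to 1, h2=8; 1 taken => place at 9.
292 hashes to 1, h2=5; 1,6,11,3 taken => place at 8.
Table: [-, 319, -, 969, -, -, 254, -, 292, 175, -, 281, -]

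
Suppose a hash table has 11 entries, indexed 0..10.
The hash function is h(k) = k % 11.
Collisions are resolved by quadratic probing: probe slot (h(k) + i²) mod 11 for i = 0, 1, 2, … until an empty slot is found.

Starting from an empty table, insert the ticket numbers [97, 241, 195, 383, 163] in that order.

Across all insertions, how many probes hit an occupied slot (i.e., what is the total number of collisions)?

5

Insert 97: h=9, slot 9 empty => index 9.
Insert 241: h=10, slot 10 empty => index 10.
Insert 195: h=8, slot 8 empty => index 8.
Insert 383: h=9, slots 9,10 occupied => index 2.
Insert 163: h=9, slots 9,10,2 occupied => index 7.
Table: [-, -, 383, -, -, -, -, 163, 195, 97, 241]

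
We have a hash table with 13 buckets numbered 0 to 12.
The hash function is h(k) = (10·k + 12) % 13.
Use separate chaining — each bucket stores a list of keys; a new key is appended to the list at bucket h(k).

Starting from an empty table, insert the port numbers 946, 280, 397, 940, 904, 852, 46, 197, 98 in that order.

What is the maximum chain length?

Insert 946: h=8, bucket 8 empty → new chain.
Insert 280: h=4, bucket 4 empty → new chain.
Insert 397: h=4, bucket 4 nonempty → append to chain.
Insert 940: h=0, bucket 0 empty → new chain.
Insert 904: h=4, bucket 4 nonempty → append to chain.
Insert 852: h=4, bucket 4 nonempty → append to chain.
Insert 46: h=4, bucket 4 nonempty → append to chain.
Insert 197: h=6, bucket 6 empty → new chain.
Insert 98: h=4, bucket 4 nonempty → append to chain.
Final buckets:
0: 940
1: ∅
2: ∅
3: ∅
4: 280 -> 397 -> 904 -> 852 -> 46 -> 98
5: ∅
6: 197
7: ∅
8: 946
9: ∅
10: ∅
11: ∅
12: ∅

6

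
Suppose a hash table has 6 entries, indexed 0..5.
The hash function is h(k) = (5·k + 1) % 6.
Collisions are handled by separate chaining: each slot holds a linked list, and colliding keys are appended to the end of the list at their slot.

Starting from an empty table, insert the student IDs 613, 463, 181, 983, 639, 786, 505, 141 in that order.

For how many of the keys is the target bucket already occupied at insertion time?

4

613 → bucket 0
463 → bucket 0 (collision)
181 → bucket 0 (collision)
983 → bucket 2
639 → bucket 4
786 → bucket 1
505 → bucket 0 (collision)
141 → bucket 4 (collision)
Final buckets:
0: 613 -> 463 -> 181 -> 505
1: 786
2: 983
3: -
4: 639 -> 141
5: -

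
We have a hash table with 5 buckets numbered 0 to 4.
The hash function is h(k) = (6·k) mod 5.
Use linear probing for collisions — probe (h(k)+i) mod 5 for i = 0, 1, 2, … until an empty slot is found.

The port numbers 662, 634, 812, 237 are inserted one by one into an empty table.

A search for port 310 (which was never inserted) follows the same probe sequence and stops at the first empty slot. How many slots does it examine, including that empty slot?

Insert 662: h=2, slot 2 empty → index 2.
Insert 634: h=4, slot 4 empty → index 4.
Insert 812: h=2, slot 2 occupied → index 3.
Insert 237: h=2, slots 2,3,4 occupied → index 0.
Table: [237, _, 662, 812, 634]
Lookup 310: h=0, probe 0,1 → slot 1 empty, not found.

2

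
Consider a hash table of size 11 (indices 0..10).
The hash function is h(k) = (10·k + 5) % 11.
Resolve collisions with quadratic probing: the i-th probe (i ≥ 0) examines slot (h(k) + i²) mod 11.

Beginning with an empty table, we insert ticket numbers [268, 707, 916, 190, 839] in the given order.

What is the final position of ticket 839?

0

268 hashes to 1; slot 1 is free → place at 1.
707 hashes to 2; slot 2 is free → place at 2.
916 hashes to 2; 2 taken → place at 3.
190 hashes to 2; 2,3 taken → place at 6.
839 hashes to 2; 2,3,6 taken → place at 0.
Table: [839, 268, 707, 916, ., ., 190, ., ., ., .]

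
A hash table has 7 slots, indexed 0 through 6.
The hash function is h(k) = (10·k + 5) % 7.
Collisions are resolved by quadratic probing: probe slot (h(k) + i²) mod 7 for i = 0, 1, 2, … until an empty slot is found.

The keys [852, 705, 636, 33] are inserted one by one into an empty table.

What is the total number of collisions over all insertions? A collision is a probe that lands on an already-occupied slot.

852 hashes to 6; slot 6 is free => place at 6.
705 hashes to 6; 6 taken => place at 0.
636 hashes to 2; slot 2 is free => place at 2.
33 hashes to 6; 6,0 taken => place at 3.
Table: [705, _, 636, 33, _, _, 852]

3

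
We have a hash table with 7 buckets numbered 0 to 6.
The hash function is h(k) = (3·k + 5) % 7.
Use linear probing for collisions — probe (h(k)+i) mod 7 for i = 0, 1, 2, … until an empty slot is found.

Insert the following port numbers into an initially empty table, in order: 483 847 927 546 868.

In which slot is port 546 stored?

1

483 hashes to 5; slot 5 is free => place at 5.
847 hashes to 5; 5 taken => place at 6.
927 hashes to 0; slot 0 is free => place at 0.
546 hashes to 5; 5,6,0 taken => place at 1.
868 hashes to 5; 5,6,0,1 taken => place at 2.
Table: [927, 546, 868, -, -, 483, 847]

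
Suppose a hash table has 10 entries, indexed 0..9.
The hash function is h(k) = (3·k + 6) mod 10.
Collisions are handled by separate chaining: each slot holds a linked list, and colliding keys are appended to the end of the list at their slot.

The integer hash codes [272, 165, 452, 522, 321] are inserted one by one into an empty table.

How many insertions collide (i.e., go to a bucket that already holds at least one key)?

272 → bucket 2
165 → bucket 1
452 → bucket 2 (collision)
522 → bucket 2 (collision)
321 → bucket 9
Final buckets:
0: .
1: 165
2: 272 -> 452 -> 522
3: .
4: .
5: .
6: .
7: .
8: .
9: 321

2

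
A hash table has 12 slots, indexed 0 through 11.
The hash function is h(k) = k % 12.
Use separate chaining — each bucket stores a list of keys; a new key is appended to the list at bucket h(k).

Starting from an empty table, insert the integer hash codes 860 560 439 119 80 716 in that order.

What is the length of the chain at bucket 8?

4

Insert 860: h=8, bucket 8 empty → new chain.
Insert 560: h=8, bucket 8 nonempty → append to chain.
Insert 439: h=7, bucket 7 empty → new chain.
Insert 119: h=11, bucket 11 empty → new chain.
Insert 80: h=8, bucket 8 nonempty → append to chain.
Insert 716: h=8, bucket 8 nonempty → append to chain.
Final buckets:
0: -
1: -
2: -
3: -
4: -
5: -
6: -
7: 439
8: 860 -> 560 -> 80 -> 716
9: -
10: -
11: 119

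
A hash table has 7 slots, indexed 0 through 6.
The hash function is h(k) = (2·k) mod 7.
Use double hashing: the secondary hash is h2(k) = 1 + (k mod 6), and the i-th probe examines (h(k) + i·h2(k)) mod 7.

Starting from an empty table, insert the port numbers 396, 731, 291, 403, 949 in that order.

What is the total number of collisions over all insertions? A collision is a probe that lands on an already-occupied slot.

5

396 hashes to 1; slot 1 is free => place at 1.
731 hashes to 6; slot 6 is free => place at 6.
291 hashes to 1, h2=4; 1 taken => place at 5.
403 hashes to 1, h2=2; 1 taken => place at 3.
949 hashes to 1, h2=2; 1,3,5 taken => place at 0.
Table: [949, 396, _, 403, _, 291, 731]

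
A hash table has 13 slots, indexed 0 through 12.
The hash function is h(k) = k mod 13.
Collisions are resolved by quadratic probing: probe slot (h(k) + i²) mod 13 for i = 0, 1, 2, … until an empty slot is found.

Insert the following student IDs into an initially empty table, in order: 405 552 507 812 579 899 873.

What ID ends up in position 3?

405 hashes to 2; slot 2 is free → place at 2.
552 hashes to 6; slot 6 is free → place at 6.
507 hashes to 0; slot 0 is free → place at 0.
812 hashes to 6; 6 taken → place at 7.
579 hashes to 7; 7 taken → place at 8.
899 hashes to 2; 2 taken → place at 3.
873 hashes to 2; 2,3,6 taken → place at 11.
Table: [507, ., 405, 899, ., ., 552, 812, 579, ., ., 873, .]

899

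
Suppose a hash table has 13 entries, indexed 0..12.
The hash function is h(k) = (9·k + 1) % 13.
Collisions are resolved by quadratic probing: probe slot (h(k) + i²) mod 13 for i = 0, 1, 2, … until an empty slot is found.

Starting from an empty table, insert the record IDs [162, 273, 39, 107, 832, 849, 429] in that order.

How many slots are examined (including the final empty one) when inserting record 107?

3

Insert 162: h=3, slot 3 empty -> index 3.
Insert 273: h=1, slot 1 empty -> index 1.
Insert 39: h=1, slot 1 occupied -> index 2.
Insert 107: h=2, slots 2,3 occupied -> index 6.
Insert 832: h=1, slots 1,2 occupied -> index 5.
Insert 849: h=11, slot 11 empty -> index 11.
Insert 429: h=1, slots 1,2,5 occupied -> index 10.
Table: [∅, 273, 39, 162, ∅, 832, 107, ∅, ∅, ∅, 429, 849, ∅]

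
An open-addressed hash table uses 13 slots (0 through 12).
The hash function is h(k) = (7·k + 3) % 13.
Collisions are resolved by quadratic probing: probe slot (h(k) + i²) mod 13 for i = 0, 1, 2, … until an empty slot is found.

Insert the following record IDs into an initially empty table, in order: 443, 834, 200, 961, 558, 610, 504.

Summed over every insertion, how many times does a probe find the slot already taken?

Insert 443: h=10, slot 10 empty → index 10.
Insert 834: h=4, slot 4 empty → index 4.
Insert 200: h=12, slot 12 empty → index 12.
Insert 961: h=9, slot 9 empty → index 9.
Insert 558: h=9, slots 9,10 occupied → index 0.
Insert 610: h=9, slots 9,10,0 occupied → index 5.
Insert 504: h=8, slot 8 empty → index 8.
Table: [558, ∅, ∅, ∅, 834, 610, ∅, ∅, 504, 961, 443, ∅, 200]

5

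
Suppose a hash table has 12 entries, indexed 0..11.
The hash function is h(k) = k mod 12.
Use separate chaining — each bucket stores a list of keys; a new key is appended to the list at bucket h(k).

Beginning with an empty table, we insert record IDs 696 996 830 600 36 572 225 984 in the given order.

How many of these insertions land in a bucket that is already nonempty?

4

696 → bucket 0
996 → bucket 0 (collision)
830 → bucket 2
600 → bucket 0 (collision)
36 → bucket 0 (collision)
572 → bucket 8
225 → bucket 9
984 → bucket 0 (collision)
Final buckets:
0: 696 -> 996 -> 600 -> 36 -> 984
1: _
2: 830
3: _
4: _
5: _
6: _
7: _
8: 572
9: 225
10: _
11: _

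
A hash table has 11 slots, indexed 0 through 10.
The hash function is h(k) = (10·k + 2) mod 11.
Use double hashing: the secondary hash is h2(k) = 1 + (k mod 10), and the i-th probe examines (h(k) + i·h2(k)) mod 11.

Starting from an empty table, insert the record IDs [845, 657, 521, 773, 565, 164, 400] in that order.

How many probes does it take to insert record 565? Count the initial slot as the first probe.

845 hashes to 4; slot 4 is free -> place at 4.
657 hashes to 5; slot 5 is free -> place at 5.
521 hashes to 9; slot 9 is free -> place at 9.
773 hashes to 10; slot 10 is free -> place at 10.
565 hashes to 9, h2=6; 9,4,10,5 taken -> place at 0.
164 hashes to 3; slot 3 is free -> place at 3.
400 hashes to 9, h2=1; 9,10,0 taken -> place at 1.
Table: [565, 400, ∅, 164, 845, 657, ∅, ∅, ∅, 521, 773]

5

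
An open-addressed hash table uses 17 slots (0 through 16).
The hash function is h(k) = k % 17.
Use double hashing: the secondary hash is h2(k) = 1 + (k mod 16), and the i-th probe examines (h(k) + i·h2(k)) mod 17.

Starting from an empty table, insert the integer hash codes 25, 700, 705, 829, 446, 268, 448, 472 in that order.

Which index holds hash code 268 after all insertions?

Insert 25: h=8, slot 8 empty -> index 8.
Insert 700: h=3, slot 3 empty -> index 3.
Insert 705: h=8, h2=2, slot 8 occupied -> index 10.
Insert 829: h=13, slot 13 empty -> index 13.
Insert 446: h=4, slot 4 empty -> index 4.
Insert 268: h=13, h2=13, slot 13 occupied -> index 9.
Insert 448: h=6, slot 6 empty -> index 6.
Insert 472: h=13, h2=9, slot 13 occupied -> index 5.
Table: [—, —, —, 700, 446, 472, 448, —, 25, 268, 705, —, —, 829, —, —, —]

9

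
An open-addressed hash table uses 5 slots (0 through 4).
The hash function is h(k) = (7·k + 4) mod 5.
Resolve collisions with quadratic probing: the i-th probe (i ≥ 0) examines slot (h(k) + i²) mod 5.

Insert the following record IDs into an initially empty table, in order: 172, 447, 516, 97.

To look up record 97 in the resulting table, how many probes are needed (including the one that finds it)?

3

Insert 172: h=3, slot 3 empty → index 3.
Insert 447: h=3, slot 3 occupied → index 4.
Insert 516: h=1, slot 1 empty → index 1.
Insert 97: h=3, slots 3,4 occupied → index 2.
Table: [∅, 516, 97, 172, 447]
Lookup 97: h=3, probe 3,4,2 → found at 2.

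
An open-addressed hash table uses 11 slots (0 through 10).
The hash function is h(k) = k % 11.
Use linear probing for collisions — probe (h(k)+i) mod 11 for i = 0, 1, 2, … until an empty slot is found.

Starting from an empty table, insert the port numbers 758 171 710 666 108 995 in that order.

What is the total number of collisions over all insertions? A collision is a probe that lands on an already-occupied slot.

3

758 hashes to 10; slot 10 is free -> place at 10.
171 hashes to 6; slot 6 is free -> place at 6.
710 hashes to 6; 6 taken -> place at 7.
666 hashes to 6; 6,7 taken -> place at 8.
108 hashes to 9; slot 9 is free -> place at 9.
995 hashes to 5; slot 5 is free -> place at 5.
Table: [—, —, —, —, —, 995, 171, 710, 666, 108, 758]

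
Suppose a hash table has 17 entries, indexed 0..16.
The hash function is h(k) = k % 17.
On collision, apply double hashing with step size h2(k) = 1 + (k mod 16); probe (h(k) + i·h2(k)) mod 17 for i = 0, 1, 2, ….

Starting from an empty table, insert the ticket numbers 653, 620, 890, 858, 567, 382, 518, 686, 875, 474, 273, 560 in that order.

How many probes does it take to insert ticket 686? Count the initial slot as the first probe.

Insert 653: h=7, slot 7 empty → index 7.
Insert 620: h=8, slot 8 empty → index 8.
Insert 890: h=6, slot 6 empty → index 6.
Insert 858: h=8, h2=11, slot 8 occupied → index 2.
Insert 567: h=6, h2=8, slot 6 occupied → index 14.
Insert 382: h=8, h2=15, slots 8,6 occupied → index 4.
Insert 518: h=8, h2=7, slot 8 occupied → index 15.
Insert 686: h=6, h2=15, slots 6,4,2 occupied → index 0.
Insert 875: h=8, h2=12, slot 8 occupied → index 3.
Insert 474: h=15, h2=11, slot 15 occupied → index 9.
Insert 273: h=1, slot 1 empty → index 1.
Insert 560: h=16, slot 16 empty → index 16.
Table: [686, 273, 858, 875, 382, —, 890, 653, 620, 474, —, —, —, —, 567, 518, 560]

4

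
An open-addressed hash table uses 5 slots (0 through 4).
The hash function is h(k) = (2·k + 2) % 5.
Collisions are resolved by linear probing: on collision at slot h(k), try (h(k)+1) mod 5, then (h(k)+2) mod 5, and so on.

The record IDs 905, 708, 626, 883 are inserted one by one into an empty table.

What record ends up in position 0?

905 hashes to 2; slot 2 is free -> place at 2.
708 hashes to 3; slot 3 is free -> place at 3.
626 hashes to 4; slot 4 is free -> place at 4.
883 hashes to 3; 3,4 taken -> place at 0.
Table: [883, ∅, 905, 708, 626]

883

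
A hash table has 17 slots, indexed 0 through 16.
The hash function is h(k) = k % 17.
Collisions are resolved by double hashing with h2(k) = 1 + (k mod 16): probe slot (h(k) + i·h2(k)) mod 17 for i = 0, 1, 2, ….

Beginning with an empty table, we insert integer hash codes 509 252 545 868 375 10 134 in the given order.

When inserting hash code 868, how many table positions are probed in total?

509: h=16 -> slot 16
252: h=14 -> slot 14
545: h=1 -> slot 1
868: h=1, h2=5, probe 1,6 -> slot 6
375: h=1, h2=8, probe 1,9 -> slot 9
10: h=10 -> slot 10
134: h=15 -> slot 15
Table: [∅, 545, ∅, ∅, ∅, ∅, 868, ∅, ∅, 375, 10, ∅, ∅, ∅, 252, 134, 509]

2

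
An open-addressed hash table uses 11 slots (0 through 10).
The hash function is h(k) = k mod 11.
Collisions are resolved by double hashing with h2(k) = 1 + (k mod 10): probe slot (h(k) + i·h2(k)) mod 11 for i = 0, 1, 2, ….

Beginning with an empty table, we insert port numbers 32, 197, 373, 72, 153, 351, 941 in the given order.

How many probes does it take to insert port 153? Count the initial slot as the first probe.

4

Insert 32: h=10, slot 10 empty -> index 10.
Insert 197: h=10, h2=8, slot 10 occupied -> index 7.
Insert 373: h=10, h2=4, slot 10 occupied -> index 3.
Insert 72: h=6, slot 6 empty -> index 6.
Insert 153: h=10, h2=4, slots 10,3,7 occupied -> index 0.
Insert 351: h=10, h2=2, slot 10 occupied -> index 1.
Insert 941: h=6, h2=2, slot 6 occupied -> index 8.
Table: [153, 351, ., 373, ., ., 72, 197, 941, ., 32]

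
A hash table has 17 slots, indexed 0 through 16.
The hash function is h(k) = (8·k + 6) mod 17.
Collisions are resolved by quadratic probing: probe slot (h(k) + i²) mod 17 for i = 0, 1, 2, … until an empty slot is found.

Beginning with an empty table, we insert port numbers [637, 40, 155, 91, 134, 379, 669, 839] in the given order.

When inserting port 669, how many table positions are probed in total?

6

Insert 637: h=2, slot 2 empty → index 2.
Insert 40: h=3, slot 3 empty → index 3.
Insert 155: h=5, slot 5 empty → index 5.
Insert 91: h=3, slot 3 occupied → index 4.
Insert 134: h=7, slot 7 empty → index 7.
Insert 379: h=12, slot 12 empty → index 12.
Insert 669: h=3, slots 3,4,7,12,2 occupied → index 11.
Insert 839: h=3, slots 3,4,7,12,2,11,5 occupied → index 1.
Table: [∅, 839, 637, 40, 91, 155, ∅, 134, ∅, ∅, ∅, 669, 379, ∅, ∅, ∅, ∅]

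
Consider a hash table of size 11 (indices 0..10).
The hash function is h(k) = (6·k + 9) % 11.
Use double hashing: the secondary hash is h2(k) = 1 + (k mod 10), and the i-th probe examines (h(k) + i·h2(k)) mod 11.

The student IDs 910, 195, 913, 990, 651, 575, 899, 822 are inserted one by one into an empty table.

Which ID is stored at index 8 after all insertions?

195

910 hashes to 2; slot 2 is free → place at 2.
195 hashes to 2, h2=6; 2 taken → place at 8.
913 hashes to 9; slot 9 is free → place at 9.
990 hashes to 9, h2=1; 9 taken → place at 10.
651 hashes to 10, h2=2; 10 taken → place at 1.
575 hashes to 5; slot 5 is free → place at 5.
899 hashes to 2, h2=10; 2,1 taken → place at 0.
822 hashes to 2, h2=3; 2,5,8,0 taken → place at 3.
Table: [899, 651, 910, 822, —, 575, —, —, 195, 913, 990]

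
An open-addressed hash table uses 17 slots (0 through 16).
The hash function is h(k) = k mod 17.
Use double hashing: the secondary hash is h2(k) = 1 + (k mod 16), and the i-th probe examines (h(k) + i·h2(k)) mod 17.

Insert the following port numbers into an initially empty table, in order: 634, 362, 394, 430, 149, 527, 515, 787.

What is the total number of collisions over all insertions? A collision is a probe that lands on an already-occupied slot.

8

Insert 634: h=5, slot 5 empty -> index 5.
Insert 362: h=5, h2=11, slot 5 occupied -> index 16.
Insert 394: h=3, slot 3 empty -> index 3.
Insert 430: h=5, h2=15, slots 5,3 occupied -> index 1.
Insert 149: h=13, slot 13 empty -> index 13.
Insert 527: h=0, slot 0 empty -> index 0.
Insert 515: h=5, h2=4, slot 5 occupied -> index 9.
Insert 787: h=5, h2=4, slots 5,9,13,0 occupied -> index 4.
Table: [527, 430, -, 394, 787, 634, -, -, -, 515, -, -, -, 149, -, -, 362]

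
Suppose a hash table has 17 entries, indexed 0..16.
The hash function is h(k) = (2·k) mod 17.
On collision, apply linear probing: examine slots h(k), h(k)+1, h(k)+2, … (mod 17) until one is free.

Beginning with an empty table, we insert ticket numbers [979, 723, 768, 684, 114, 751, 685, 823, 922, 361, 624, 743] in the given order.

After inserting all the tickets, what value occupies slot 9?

Insert 979: h=3, slot 3 empty → index 3.
Insert 723: h=1, slot 1 empty → index 1.
Insert 768: h=6, slot 6 empty → index 6.
Insert 684: h=8, slot 8 empty → index 8.
Insert 114: h=7, slot 7 empty → index 7.
Insert 751: h=6, slots 6,7,8 occupied → index 9.
Insert 685: h=10, slot 10 empty → index 10.
Insert 823: h=14, slot 14 empty → index 14.
Insert 922: h=8, slots 8,9,10 occupied → index 11.
Insert 361: h=8, slots 8,9,10,11 occupied → index 12.
Insert 624: h=7, slots 7,8,9,10,11,12 occupied → index 13.
Insert 743: h=7, slots 7,8,9,10,11,12,13,14 occupied → index 15.
Table: [∅, 723, ∅, 979, ∅, ∅, 768, 114, 684, 751, 685, 922, 361, 624, 823, 743, ∅]

751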